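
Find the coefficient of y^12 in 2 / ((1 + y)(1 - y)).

2

Partial fractions give a closed form: a_n = (1)·(-1)^n + (1)·1^n.
At n = 12: a_12 = 2.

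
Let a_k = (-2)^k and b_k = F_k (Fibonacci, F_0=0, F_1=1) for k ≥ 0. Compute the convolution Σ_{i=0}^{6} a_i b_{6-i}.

-22

Write out a_i and b_{6-i} for i = 0,…,6 and sum the products.
Σ = 1·8 − 2·5 + 4·3 − 8·2 + 16·1 − 32·1 + 64·0 = -22.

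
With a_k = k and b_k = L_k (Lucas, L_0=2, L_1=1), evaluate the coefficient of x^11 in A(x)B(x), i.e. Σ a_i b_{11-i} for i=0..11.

828

Write out a_i and b_{11-i} for i = 0,…,11 and sum the products.
Σ = 0·199 + 1·123 + 2·76 + 3·47 + 4·29 + 5·18 + 6·11 + 7·7 + 8·4 + 9·3 + 10·1 + 11·2 = 828.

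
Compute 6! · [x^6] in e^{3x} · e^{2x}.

15625

The EGF product rule gives c_6 = Σ_{k_1+k_2=6} C(6; k_1,k_2) · ∏ g_i(k_i), where e^{3x} gives (3)^k; e^{2x} gives (2)^k.
g_1(k) for k = 0…6: 1, 3, 9, 27, 81, 243, 729.
g_2(k) for k = 0…6: 1, 2, 4, 8, 16, 32, 64.
c_6 = Σ_k C(6,k)·g_1(k)·g_2(6−k) = 1·1·64 + 6·3·32 + 15·9·16 + 20·27·8 + 15·81·4 + 6·243·2 + 1·729·1 = 64 + 576 + 2160 + 4320 + 4860 + 2916 + 729 = 15625.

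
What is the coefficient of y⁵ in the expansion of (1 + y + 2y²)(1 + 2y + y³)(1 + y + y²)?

8

(1 + y + 2y²) has coefficients 1,1,2 for degrees 0…2.
(1 + 2y + y³) has coefficients 1,2,0,1,0,0 for degrees 0…5.
Finally multiplying by (1 + y + y²), the product of all factors after the first has coefficients 1,3,3,3,1,1 for degrees 0…5.
[y⁵] = 1·1 + 1·1 + 2·3 = 8.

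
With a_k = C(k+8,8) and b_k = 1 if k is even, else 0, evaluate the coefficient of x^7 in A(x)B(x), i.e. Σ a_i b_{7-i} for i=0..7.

7896

The convolution is the x^7 coefficient of A(x)B(x).
Σ = 1·0 + 9·1 + 45·0 + 165·1 + 495·0 + 1287·1 + 3003·0 + 6435·1 = 7896.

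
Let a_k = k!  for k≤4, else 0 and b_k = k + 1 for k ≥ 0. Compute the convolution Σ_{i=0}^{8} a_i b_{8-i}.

The convolution is the t^8 coefficient of A(t)B(t).
Σ = 1·9 + 1·8 + 2·7 + 6·6 + 24·5 + 0·4 + 0·3 + 0·2 + 0·1 = 187.

187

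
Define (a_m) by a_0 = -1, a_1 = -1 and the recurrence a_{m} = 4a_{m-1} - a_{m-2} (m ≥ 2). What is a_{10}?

-110771

The ordinary generating function has denominator 1 - 4q + q^2.
Iterating the recurrence: a_0,…,a_{10} = -1, -1, -3, -11, -41, -153, -571, -2131, -7953, -29681, -110771.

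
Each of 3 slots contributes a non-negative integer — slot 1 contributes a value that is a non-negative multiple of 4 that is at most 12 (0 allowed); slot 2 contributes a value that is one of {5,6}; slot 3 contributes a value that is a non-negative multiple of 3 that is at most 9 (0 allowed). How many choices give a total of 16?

2

The generating function for the choices is (1 + q^4 + q^8 + q^12)·(q^5 + q^6)·(1 + q^3 + q^6 + q^9); the count is [q^16].
(1 + q^4 + q^8 + q^12) has coefficients 1,0,0,0,1,0,0,0,1,0,0,0,1 for degrees 0…12.
(q^5 + q^6) has coefficients 0,0,0,0,0,1,1,0,0,0,0,0,0,0,0,0,0 for degrees 0…16.
Finally multiplying by (1 + q^3 + q^6 + q^9), the product of all factors after the first has coefficients 0,0,0,0,0,1,1,0,1,1,0,1,1,0,1,1,0 for degrees 0…16.
[q^16] = 1·0 + 1·1 + 1·1 + 1·0 = 2.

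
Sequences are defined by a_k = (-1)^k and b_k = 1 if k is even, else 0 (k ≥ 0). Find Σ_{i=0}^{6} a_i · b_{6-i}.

4

The convolution is the x^6 coefficient of A(x)B(x).
Σ = 1·1 − 1·0 + 1·1 − 1·0 + 1·1 − 1·0 + 1·1 = 4.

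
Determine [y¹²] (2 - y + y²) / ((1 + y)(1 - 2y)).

4780

The denominator gives the recurrence a_n = a_(n−1) + 2a_(n−2) for n ≥ 3; the numerator fixes a_0 = 2, a_1 = 1, a_2 = 6.
Iterating: 2, 1, 6, 8, 20, 36, 76, 148, 300, 596, 1196, 2388, 4780, so a_12 = 4780.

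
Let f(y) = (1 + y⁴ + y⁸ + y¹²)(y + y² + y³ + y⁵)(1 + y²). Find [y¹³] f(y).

(1 + y⁴ + y⁸ + y¹²) has coefficients 1,0,0,0,1,0,0,0,1,0,0,0,1 for degrees 0…12.
(y + y² + y³ + y⁵) has coefficients 0,1,1,1,0,1,0,0,0,0,0,0,0,0 for degrees 0…13.
Finally multiplying by (1 + y²), the product of all factors after the first has coefficients 0,1,1,2,1,2,0,1,0,0,0,0,0,0 for degrees 0…13.
[y¹³] = 1·0 + 1·0 + 1·2 + 1·1 = 3.

3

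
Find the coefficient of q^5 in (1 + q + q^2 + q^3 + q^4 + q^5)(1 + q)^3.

(1 + q + q^2 + q^3 + q^4 + q^5) has coefficients 1,1,1,1,1,1 for degrees 0…5.
(1 + q)^3 has coefficients 1,3,3,1,0,0 for degrees 0…5.
[q^5] = 1·0 + 1·0 + 1·1 + 1·3 + 1·3 + 1·1 = 8.

8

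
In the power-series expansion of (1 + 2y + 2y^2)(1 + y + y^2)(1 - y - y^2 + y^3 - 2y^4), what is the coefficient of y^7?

(1 + 2y + 2y^2) has coefficients 1,2,2 for degrees 0…2.
(1 + y + y^2) has coefficients 1,1,1,0,0,0,0,0 for degrees 0…7.
Finally multiplying by (1 - y - y^2 + y^3 - 2y^4), the product of all factors after the first has coefficients 1,0,-1,-1,-2,-1,-2,0 for degrees 0…7.
[y^7] = 1·0 + 2·(-2) + 2·(-1) = -6.

-6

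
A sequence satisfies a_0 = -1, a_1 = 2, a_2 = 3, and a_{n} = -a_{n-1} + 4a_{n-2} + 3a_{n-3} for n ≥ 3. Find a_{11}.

The ordinary generating function has denominator 1 + t - 4t^2 - 3t^3.
Iterating the recurrence: a_0,…,a_{11} = -1, 2, 3, 2, 16, 1, 69, -17, 296, -157, 1290, -1030.

-1030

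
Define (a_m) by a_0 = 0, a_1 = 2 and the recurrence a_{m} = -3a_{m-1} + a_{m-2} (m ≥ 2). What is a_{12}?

-934560

The ordinary generating function has denominator 1 + 3x - x^2.
Iterating the recurrence: a_0,…,a_{12} = 0, 2, -6, 20, -66, 218, -720, 2378, -7854, 25940, -85674, 282962, -934560.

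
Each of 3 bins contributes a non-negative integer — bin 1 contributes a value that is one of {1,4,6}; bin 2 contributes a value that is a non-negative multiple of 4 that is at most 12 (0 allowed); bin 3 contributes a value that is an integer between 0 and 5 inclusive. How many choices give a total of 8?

4

The generating function for the choices is (q + q^4 + q^6)·(1 + q^4 + q^8 + q^12)·(1 + q + q^2 + q^3 + q^4 + q^5); the count is [q^8].
(q + q^4 + q^6) has coefficients 0,1,0,0,1,0,1 for degrees 0…6.
(1 + q^4 + q^8 + q^12) has coefficients 1,0,0,0,1,0,0,0,1 for degrees 0…8.
Finally multiplying by (1 + q + q^2 + q^3 + q^4 + q^5), the product of all factors after the first has coefficients 1,1,1,1,2,2,1,1,2 for degrees 0…8.
[q^8] = 1·1 + 1·2 + 1·1 = 4.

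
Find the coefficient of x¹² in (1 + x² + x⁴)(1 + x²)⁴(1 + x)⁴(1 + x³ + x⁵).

(1 + x² + x⁴) has coefficients 1,0,1,0,1 for degrees 0…4.
(1 + x²)⁴ has coefficients 1,0,4,0,6,0,4,0,1,0,0,0,0 for degrees 0…12.
Multiplying by (1 + x)⁴ gives running coefficients 1,4,10,20,31,40,44,40,31,20,10,4,1 for degrees 0…12.
Finally multiplying by (1 + x³ + x⁵), the product of all factors after the first has coefficients 1,4,10,21,35,51,68,81,91,95,90,79,61 for degrees 0…12.
[x¹²] = 1·61 + 1·90 + 1·91 = 242.

242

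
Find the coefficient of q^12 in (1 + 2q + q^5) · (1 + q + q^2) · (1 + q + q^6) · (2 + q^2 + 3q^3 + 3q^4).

20

(1 + 2q + q^5) has coefficients 1,2,0,0,0,1 for degrees 0…5.
(1 + q + q^2) has coefficients 1,1,1,0,0,0,0,0,0,0,0,0,0 for degrees 0…12.
Multiplying by (1 + q + q^6) gives running coefficients 1,2,2,1,0,0,1,1,1,0,0,0,0 for degrees 0…12.
Finally multiplying by (2 + q^2 + 3q^3 + 3q^4), the product of all factors after the first has coefficients 2,4,5,7,11,13,11,5,3,4,7,6,3 for degrees 0…12.
[q^12] = 1·3 + 2·6 + 1·5 = 20.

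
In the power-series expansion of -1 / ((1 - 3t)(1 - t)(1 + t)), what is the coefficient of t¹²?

Partial fractions give a closed form: a_n = (-9/8)·3^n + (1/4)·1^n + (-1/8)·(-1)^n.
At n = 12: a_12 = -597871.

-597871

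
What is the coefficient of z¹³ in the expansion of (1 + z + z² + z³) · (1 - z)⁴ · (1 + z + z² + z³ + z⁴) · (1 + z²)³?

5

(1 + z + z² + z³) has coefficients 1,1,1,1 for degrees 0…3.
(1 - z)⁴ has coefficients 1,-4,6,-4,1,0,0,0,0,0,0,0,0,0 for degrees 0…13.
Multiplying by (1 + z + z² + z³ + z⁴) gives running coefficients 1,-3,3,-1,0,-1,3,-3,1,0,0,0,0,0 for degrees 0…13.
Finally multiplying by (1 + z²)³, the product of all factors after the first has coefficients 1,-3,6,-10,12,-13,13,-12,13,-13,12,-10,6,-3 for degrees 0…13.
[z¹³] = 1·(-3) + 1·6 + 1·(-10) + 1·12 = 5.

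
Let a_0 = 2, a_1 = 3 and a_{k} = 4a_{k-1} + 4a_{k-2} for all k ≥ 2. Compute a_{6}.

10432

The ordinary generating function has denominator 1 - 4x - 4x^2.
Iterating the recurrence: a_0,…,a_{6} = 2, 3, 20, 92, 448, 2160, 10432.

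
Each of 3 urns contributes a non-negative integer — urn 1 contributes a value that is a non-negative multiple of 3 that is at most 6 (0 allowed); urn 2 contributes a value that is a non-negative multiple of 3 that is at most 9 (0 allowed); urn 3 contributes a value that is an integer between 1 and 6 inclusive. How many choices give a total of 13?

The generating function for the choices is (1 + t^3 + t^6)·(1 + t^3 + t^6 + t^9)·(t + t^2 + t^3 + t^4 + t^5 + t^6); the count is [t^13].
(1 + t^3 + t^6) has coefficients 1,0,0,1,0,0,1 for degrees 0…6.
(1 + t^3 + t^6 + t^9) has coefficients 1,0,0,1,0,0,1,0,0,1,0,0,0,0 for degrees 0…13.
Finally multiplying by (t + t^2 + t^3 + t^4 + t^5 + t^6), the product of all factors after the first has coefficients 0,1,1,1,2,2,2,2,2,2,2,2,2,1 for degrees 0…13.
[t^13] = 1·1 + 1·2 + 1·2 = 5.

5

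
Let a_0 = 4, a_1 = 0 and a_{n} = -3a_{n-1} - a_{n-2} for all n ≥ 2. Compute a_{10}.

The ordinary generating function has denominator 1 + 3y + y^2.
Iterating the recurrence: a_0,…,a_{10} = 4, 0, -4, 12, -32, 84, -220, 576, -1508, 3948, -10336.

-10336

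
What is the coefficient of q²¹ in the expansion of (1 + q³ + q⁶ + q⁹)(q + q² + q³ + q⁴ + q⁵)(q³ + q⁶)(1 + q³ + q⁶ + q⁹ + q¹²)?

(1 + q³ + q⁶ + q⁹) has coefficients 1,0,0,1,0,0,1,0,0,1 for degrees 0…9.
(q + q² + q³ + q⁴ + q⁵) has coefficients 0,1,1,1,1,1,0,0,0,0,0,0,0,0,0,0,0,0,0,0,0,0 for degrees 0…21.
Multiplying by (q³ + q⁶) gives running coefficients 0,0,0,0,1,1,1,2,2,1,1,1,0,0,0,0,0,0,0,0,0,0 for degrees 0…21.
Finally multiplying by (1 + q³ + q⁶ + q⁹ + q¹²), the product of all factors after the first has coefficients 0,0,0,0,1,1,1,3,3,2,4,4,2,4,4,2,4,4,2,3,3,1 for degrees 0…21.
[q²¹] = 1·1 + 1·2 + 1·2 + 1·2 = 7.

7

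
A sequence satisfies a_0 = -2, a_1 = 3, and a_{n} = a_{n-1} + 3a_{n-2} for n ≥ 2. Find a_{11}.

1095

The ordinary generating function has denominator 1 - z - 3z^2.
Iterating the recurrence: a_0,…,a_{11} = -2, 3, -3, 6, -3, 15, 6, 51, 69, 222, 429, 1095.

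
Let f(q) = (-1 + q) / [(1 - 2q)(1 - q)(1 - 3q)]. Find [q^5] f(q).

-665

The denominator gives the recurrence a_n = 6a_(n−1) − 11a_(n−2) + 6a_(n−3) for n ≥ 3; the numerator fixes a_0 = -1, a_1 = -5, a_2 = -19.
Iterating: -1, -5, -19, -65, -211, -665, so a_5 = -665.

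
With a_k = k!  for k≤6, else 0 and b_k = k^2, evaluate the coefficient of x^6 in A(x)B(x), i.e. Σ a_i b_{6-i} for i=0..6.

363

The convolution is the t^6 coefficient of A(t)B(t).
Σ = 1·36 + 1·25 + 2·16 + 6·9 + 24·4 + 120·1 + 720·0 = 363.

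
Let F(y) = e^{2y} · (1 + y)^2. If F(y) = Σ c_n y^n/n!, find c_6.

928

The EGF product rule gives c_6 = Σ_{k_1+k_2=6} C(6; k_1,k_2) · ∏ g_i(k_i), where e^{2y} gives (2)^k; (1+y)^2 gives the falling factorial (2)_k.
g_1(k) for k = 0…6: 1, 2, 4, 8, 16, 32, 64.
g_2(k) for k = 0…6: 1, 2, 2, 0, 0, 0, 0.
c_6 = Σ_k C(6,k)·g_1(k)·g_2(6−k) = 15·16·2 + 6·32·2 + 1·64·1 = 480 + 384 + 64 = 928.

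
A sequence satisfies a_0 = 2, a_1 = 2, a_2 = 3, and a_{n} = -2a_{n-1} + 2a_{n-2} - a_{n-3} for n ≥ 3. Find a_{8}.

787

The ordinary generating function has denominator 1 + 2z - 2z^2 + z^3.
Iterating the recurrence: a_0,…,a_{8} = 2, 2, 3, -4, 12, -35, 98, -278, 787.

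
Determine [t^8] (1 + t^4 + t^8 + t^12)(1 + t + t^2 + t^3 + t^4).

2

(1 + t^4 + t^8 + t^12) has coefficients 1,0,0,0,1,0,0,0,1 for degrees 0…8.
(1 + t + t^2 + t^3 + t^4) has coefficients 1,1,1,1,1,0,0,0,0 for degrees 0…8.
[t^8] = 1·0 + 1·1 + 1·1 = 2.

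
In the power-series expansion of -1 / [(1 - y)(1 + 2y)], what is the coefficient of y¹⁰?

-683

Partial fractions give a closed form: a_n = (-1/3)·1^n + (-2/3)·(-2)^n.
At n = 10: a_10 = -683.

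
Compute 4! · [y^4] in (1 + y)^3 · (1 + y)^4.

The EGF product rule gives c_4 = Σ_{k_1+k_2=4} C(4; k_1,k_2) · ∏ g_i(k_i), where (1+y)^3 gives the falling factorial (3)_k; (1+y)^4 gives the falling factorial (4)_k.
g_1(k) for k = 0…4: 1, 3, 6, 6, 0.
g_2(k) for k = 0…4: 1, 4, 12, 24, 24.
c_4 = Σ_k C(4,k)·g_1(k)·g_2(4−k) = 1·1·24 + 4·3·24 + 6·6·12 + 4·6·4 = 24 + 288 + 432 + 96 = 840.

840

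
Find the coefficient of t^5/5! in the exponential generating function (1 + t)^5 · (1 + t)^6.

The EGF product rule gives c_5 = Σ_{k_1+k_2=5} C(5; k_1,k_2) · ∏ g_i(k_i), where (1+t)^5 gives the falling factorial (5)_k; (1+t)^6 gives the falling factorial (6)_k.
g_1(k) for k = 0…5: 1, 5, 20, 60, 120, 120.
g_2(k) for k = 0…5: 1, 6, 30, 120, 360, 720.
c_5 = Σ_k C(5,k)·g_1(k)·g_2(5−k) = 1·1·720 + 5·5·360 + 10·20·120 + 10·60·30 + 5·120·6 + 1·120·1 = 720 + 9000 + 24000 + 18000 + 3600 + 120 = 55440.

55440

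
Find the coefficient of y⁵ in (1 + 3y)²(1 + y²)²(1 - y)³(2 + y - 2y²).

-34

(1 + 3y)² has coefficients 1,6,9 for degrees 0…2.
(1 + y²)² has coefficients 1,0,2,0,1,0 for degrees 0…5.
Multiplying by (1 - y)³ gives running coefficients 1,-3,5,-7,7,-5 for degrees 0…5.
Finally multiplying by (2 + y - 2y²), the product of all factors after the first has coefficients 2,-5,5,-3,-3,11 for degrees 0…5.
[y⁵] = 1·11 + 6·(-3) + 9·(-3) = -34.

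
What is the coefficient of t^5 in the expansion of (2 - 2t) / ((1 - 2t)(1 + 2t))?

The denominator gives the recurrence a_n = 4a_(n−2) for n ≥ 3; the numerator fixes a_0 = 2, a_1 = -2, a_2 = 8.
Iterating: 2, -2, 8, -8, 32, -32, so a_5 = -32.

-32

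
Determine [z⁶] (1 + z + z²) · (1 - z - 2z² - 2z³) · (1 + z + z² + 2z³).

(1 + z + z²) has coefficients 1,1,1 for degrees 0…2.
(1 - z - 2z² - 2z³) has coefficients 1,-1,-2,-2,0,0,0 for degrees 0…6.
Finally multiplying by (1 + z + z² + 2z³), the product of all factors after the first has coefficients 1,0,-2,-3,-6,-6,-4 for degrees 0…6.
[z⁶] = 1·(-4) + 1·(-6) + 1·(-6) = -16.

-16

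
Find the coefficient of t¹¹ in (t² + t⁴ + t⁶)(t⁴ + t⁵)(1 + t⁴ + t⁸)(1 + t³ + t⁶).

3

(t² + t⁴ + t⁶) has coefficients 0,0,1,0,1,0,1 for degrees 0…6.
(t⁴ + t⁵) has coefficients 0,0,0,0,1,1,0,0,0,0,0,0 for degrees 0…11.
Multiplying by (1 + t⁴ + t⁸) gives running coefficients 0,0,0,0,1,1,0,0,1,1,0,0 for degrees 0…11.
Finally multiplying by (1 + t³ + t⁶), the product of all factors after the first has coefficients 0,0,0,0,1,1,0,1,2,1,1,2 for degrees 0…11.
[t¹¹] = 1·1 + 1·1 + 1·1 = 3.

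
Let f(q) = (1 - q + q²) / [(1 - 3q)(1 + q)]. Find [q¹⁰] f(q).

34446

The denominator gives the recurrence a_n = 2a_(n−1) + 3a_(n−2) for n ≥ 3; the numerator fixes a_0 = 1, a_1 = 1, a_2 = 6.
Iterating: 1, 1, 6, 15, 48, 141, 426, 1275, 3828, 11481, 34446, so a_10 = 34446.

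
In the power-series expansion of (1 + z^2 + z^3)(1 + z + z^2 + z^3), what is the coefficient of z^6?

(1 + z^2 + z^3) has coefficients 1,0,1,1 for degrees 0…3.
(1 + z + z^2 + z^3) has coefficients 1,1,1,1,0,0,0 for degrees 0…6.
[z^6] = 1·0 + 1·0 + 1·1 = 1.

1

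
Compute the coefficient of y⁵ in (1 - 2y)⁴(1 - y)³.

-168

(1 - 2y)⁴ has coefficients 1,-8,24,-32,16 for degrees 0…4.
(1 - y)³ has coefficients 1,-3,3,-1,0,0 for degrees 0…5.
[y⁵] = 1·0 − 8·0 + 24·(-1) − 32·3 + 16·(-3) = -168.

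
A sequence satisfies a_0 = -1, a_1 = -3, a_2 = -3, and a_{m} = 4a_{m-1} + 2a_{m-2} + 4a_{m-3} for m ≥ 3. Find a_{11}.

-4676512

The ordinary generating function has denominator 1 - 4q - 2q^2 - 4q^3.
Iterating the recurrence: a_0,…,a_{11} = -1, -3, -3, -22, -106, -480, -2220, -10264, -47416, -219072, -1012176, -4676512.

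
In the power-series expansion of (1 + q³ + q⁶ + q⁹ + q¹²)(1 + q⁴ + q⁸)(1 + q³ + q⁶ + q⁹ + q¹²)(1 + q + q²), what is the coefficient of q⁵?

3

(1 + q³ + q⁶ + q⁹ + q¹²) has coefficients 1,0,0,1,0,0 for degrees 0…5.
(1 + q⁴ + q⁸) has coefficients 1,0,0,0,1,0 for degrees 0…5.
Multiplying by (1 + q³ + q⁶ + q⁹ + q¹²) gives running coefficients 1,0,0,1,1,0 for degrees 0…5.
Finally multiplying by (1 + q + q²), the product of all factors after the first has coefficients 1,1,1,1,2,2 for degrees 0…5.
[q⁵] = 1·2 + 1·1 = 3.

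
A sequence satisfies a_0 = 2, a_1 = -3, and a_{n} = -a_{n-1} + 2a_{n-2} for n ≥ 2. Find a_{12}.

6827

The ordinary generating function has denominator 1 + q - 2q^2.
Iterating the recurrence: a_0,…,a_{12} = 2, -3, 7, -13, 27, -53, 107, -213, 427, -853, 1707, -3413, 6827.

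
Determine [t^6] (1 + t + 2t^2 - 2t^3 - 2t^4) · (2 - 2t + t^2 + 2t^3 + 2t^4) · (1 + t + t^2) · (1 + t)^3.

(1 + t + 2t^2 - 2t^3 - 2t^4) has coefficients 1,1,2,-2,-2 for degrees 0…4.
(2 - 2t + t^2 + 2t^3 + 2t^4) has coefficients 2,-2,1,2,2,0,0 for degrees 0…6.
Multiplying by (1 + t + t^2) gives running coefficients 2,0,1,1,5,4,2 for degrees 0…6.
Finally multiplying by (1 + t)^3, the product of all factors after the first has coefficients 2,6,7,6,11,23,30 for degrees 0…6.
[t^6] = 1·30 + 1·23 + 2·11 − 2·6 − 2·7 = 49.

49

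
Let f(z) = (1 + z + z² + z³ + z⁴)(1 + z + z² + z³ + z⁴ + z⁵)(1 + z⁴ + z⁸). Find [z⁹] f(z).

(1 + z + z² + z³ + z⁴) has coefficients 1,1,1,1,1 for degrees 0…4.
(1 + z + z² + z³ + z⁴ + z⁵) has coefficients 1,1,1,1,1,1,0,0,0,0 for degrees 0…9.
Finally multiplying by (1 + z⁴ + z⁸), the product of all factors after the first has coefficients 1,1,1,1,2,2,1,1,2,2 for degrees 0…9.
[z⁹] = 1·2 + 1·2 + 1·1 + 1·1 + 1·2 = 8.

8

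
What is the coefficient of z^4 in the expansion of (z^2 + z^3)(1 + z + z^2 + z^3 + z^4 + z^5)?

(z^2 + z^3) has coefficients 0,0,1,1 for degrees 0…3.
(1 + z + z^2 + z^3 + z^4 + z^5) has coefficients 1,1,1,1,1 for degrees 0…4.
[z^4] = 1·1 + 1·1 = 2.

2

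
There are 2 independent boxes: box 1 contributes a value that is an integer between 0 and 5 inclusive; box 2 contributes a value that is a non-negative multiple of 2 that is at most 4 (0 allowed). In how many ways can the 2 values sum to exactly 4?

The generating function for the choices is (1 + z + z^2 + z^3 + z^4 + z^5)·(1 + z^2 + z^4); the count is [z^4].
(1 + z + z^2 + z^3 + z^4 + z^5) has coefficients 1,1,1,1,1 for degrees 0…4.
(1 + z^2 + z^4) has coefficients 1,0,1,0,1 for degrees 0…4.
[z^4] = 1·1 + 1·0 + 1·1 + 1·0 + 1·1 = 3.

3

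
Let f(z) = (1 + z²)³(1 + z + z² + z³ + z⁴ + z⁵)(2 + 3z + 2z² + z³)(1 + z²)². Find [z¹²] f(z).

117

(1 + z²)³ has coefficients 1,0,3,0,3,0,1 for degrees 0…6.
(1 + z + z² + z³ + z⁴ + z⁵) has coefficients 1,1,1,1,1,1,0,0,0,0,0,0,0 for degrees 0…12.
Multiplying by (2 + 3z + 2z² + z³) gives running coefficients 2,5,7,8,8,8,6,3,1,0,0,0,0 for degrees 0…12.
Finally multiplying by (1 + z²)², the product of all factors after the first has coefficients 2,5,11,18,24,29,29,27,21,14,8,3,1 for degrees 0…12.
[z¹²] = 1·1 + 3·8 + 3·21 + 1·29 = 117.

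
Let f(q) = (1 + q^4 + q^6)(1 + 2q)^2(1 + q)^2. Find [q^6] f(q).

14

(1 + q^4 + q^6) has coefficients 1,0,0,0,1,0,1 for degrees 0…6.
(1 + 2q)^2 has coefficients 1,4,4,0,0,0,0 for degrees 0…6.
Finally multiplying by (1 + q)^2, the product of all factors after the first has coefficients 1,6,13,12,4,0,0 for degrees 0…6.
[q^6] = 1·0 + 1·13 + 1·1 = 14.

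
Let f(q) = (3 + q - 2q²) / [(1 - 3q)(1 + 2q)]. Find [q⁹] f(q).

36332

The denominator gives the recurrence a_n = a_(n−1) + 6a_(n−2) for n ≥ 3; the numerator fixes a_0 = 3, a_1 = 4, a_2 = 20.
Iterating: 3, 4, 20, 44, 164, 428, 1412, 3980, 12452, 36332, so a_9 = 36332.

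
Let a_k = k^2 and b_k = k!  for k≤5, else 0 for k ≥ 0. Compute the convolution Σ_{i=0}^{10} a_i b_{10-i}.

Write out a_i and b_{10-i} for i = 0,…,10 and sum the products.
Σ = 0·0 + 1·0 + 4·0 + 9·0 + 16·0 + 25·120 + 36·24 + 49·6 + 64·2 + 81·1 + 100·1 = 4467.

4467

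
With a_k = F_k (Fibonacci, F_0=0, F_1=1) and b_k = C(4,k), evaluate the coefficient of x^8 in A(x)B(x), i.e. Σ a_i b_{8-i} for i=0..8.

144

Write out a_i and b_{8-i} for i = 0,…,8 and sum the products.
Σ = 0·0 + 1·0 + 1·0 + 2·0 + 3·1 + 5·4 + 8·6 + 13·4 + 21·1 = 144.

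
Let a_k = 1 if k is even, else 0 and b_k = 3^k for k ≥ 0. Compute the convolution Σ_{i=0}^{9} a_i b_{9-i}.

22143

Write out a_i and b_{9-i} for i = 0,…,9 and sum the products.
Σ = 1·19683 + 0·6561 + 1·2187 + 0·729 + 1·243 + 0·81 + 1·27 + 0·9 + 1·3 + 0·1 = 22143.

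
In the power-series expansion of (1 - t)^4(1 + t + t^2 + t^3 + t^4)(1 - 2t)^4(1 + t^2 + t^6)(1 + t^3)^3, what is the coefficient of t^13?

(1 - t)^4 has coefficients 1,-4,6,-4,1 for degrees 0…4.
(1 + t + t^2 + t^3 + t^4) has coefficients 1,1,1,1,1,0,0,0,0,0,0,0,0,0 for degrees 0…13.
Multiplying by (1 - 2t)^4 gives running coefficients 1,-7,17,-15,1,0,8,-16,16,0,0,0,0,0 for degrees 0…13.
Multiplying by (1 + t^2 + t^6) gives running coefficients 1,-7,18,-22,18,-15,10,-23,41,-31,17,0,8,-16 for degrees 0…13.
Finally multiplying by (1 + t^3)^3, the product of all factors after the first has coefficients 1,-7,18,-19,-3,39,-53,10,50,-66,-5,96,-77,-16 for degrees 0…13.
[t^13] = 1·(-16) − 4·(-77) + 6·96 − 4·(-5) + 1·(-66) = 822.

822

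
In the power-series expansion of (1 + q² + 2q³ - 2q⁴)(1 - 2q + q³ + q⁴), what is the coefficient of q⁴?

(1 + q² + 2q³ - 2q⁴) has coefficients 1,0,1,2,-2 for degrees 0…4.
(1 - 2q + q³ + q⁴) has coefficients 1,-2,0,1,1 for degrees 0…4.
[q⁴] = 1·1 + 1·0 + 2·(-2) − 2·1 = -5.

-5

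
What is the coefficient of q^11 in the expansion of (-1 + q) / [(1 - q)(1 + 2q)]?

Partial fractions give a closed form: a_n = (-1)·(-2)^n.
At n = 11: a_11 = 2048.

2048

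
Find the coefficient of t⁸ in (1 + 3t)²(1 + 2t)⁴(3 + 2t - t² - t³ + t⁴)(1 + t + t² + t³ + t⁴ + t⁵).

(1 + 3t)² has coefficients 1,6,9 for degrees 0…2.
(1 + 2t)⁴ has coefficients 1,8,24,32,16,0,0,0,0 for degrees 0…8.
Multiplying by (3 + 2t - t² - t³ + t⁴) gives running coefficients 3,26,87,135,81,-16,-24,16,16 for degrees 0…8.
Finally multiplying by (1 + t + t² + t³ + t⁴ + t⁵), the product of all factors after the first has coefficients 3,29,116,251,332,316,289,279,208 for degrees 0…8.
[t⁸] = 1·208 + 6·279 + 9·289 = 4483.

4483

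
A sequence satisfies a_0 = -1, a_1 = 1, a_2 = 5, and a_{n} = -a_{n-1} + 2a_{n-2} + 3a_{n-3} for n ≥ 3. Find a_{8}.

35

The ordinary generating function has denominator 1 + q - 2q^2 - 3q^3.
Iterating the recurrence: a_0,…,a_{8} = -1, 1, 5, -6, 19, -16, 36, -11, 35.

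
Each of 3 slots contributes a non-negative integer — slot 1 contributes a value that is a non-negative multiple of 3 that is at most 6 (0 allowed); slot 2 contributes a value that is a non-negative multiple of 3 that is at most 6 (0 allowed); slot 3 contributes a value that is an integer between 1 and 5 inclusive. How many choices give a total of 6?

2

The generating function for the choices is (1 + z^3 + z^6)·(1 + z^3 + z^6)·(z + z^2 + z^3 + z^4 + z^5); the count is [z^6].
(1 + z^3 + z^6) has coefficients 1,0,0,1,0,0,1 for degrees 0…6.
(1 + z^3 + z^6) has coefficients 1,0,0,1,0,0,1 for degrees 0…6.
Finally multiplying by (z + z^2 + z^3 + z^4 + z^5), the product of all factors after the first has coefficients 0,1,1,1,2,2,1 for degrees 0…6.
[z^6] = 1·1 + 1·1 + 1·0 = 2.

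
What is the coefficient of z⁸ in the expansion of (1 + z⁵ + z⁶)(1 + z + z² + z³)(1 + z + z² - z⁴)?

6

(1 + z⁵ + z⁶) has coefficients 1,0,0,0,0,1,1 for degrees 0…6.
(1 + z + z² + z³) has coefficients 1,1,1,1,0,0,0,0,0 for degrees 0…8.
Finally multiplying by (1 + z + z² - z⁴), the product of all factors after the first has coefficients 1,2,3,3,1,0,-1,-1,0 for degrees 0…8.
[z⁸] = 1·0 + 1·3 + 1·3 = 6.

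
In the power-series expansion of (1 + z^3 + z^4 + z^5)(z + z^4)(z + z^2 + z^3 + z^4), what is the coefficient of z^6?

(1 + z^3 + z^4 + z^5) has coefficients 1,0,0,1,1,1 for degrees 0…5.
(z + z^4) has coefficients 0,1,0,0,1,0,0 for degrees 0…6.
Finally multiplying by (z + z^2 + z^3 + z^4), the product of all factors after the first has coefficients 0,0,1,1,1,2,1 for degrees 0…6.
[z^6] = 1·1 + 1·1 + 1·1 + 1·0 = 3.

3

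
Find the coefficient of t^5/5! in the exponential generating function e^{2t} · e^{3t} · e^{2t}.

16807

The EGF product rule gives c_5 = Σ_{k_1+k_2+k_3=5} C(5; k_1,k_2,k_3) · ∏ g_i(k_i), where e^{2t} gives (2)^k; e^{3t} gives (3)^k; e^{2t} gives (2)^k.
g_1(k) for k = 0…5: 1, 2, 4, 8, 16, 32.
g_2(k) for k = 0…5: 1, 3, 9, 27, 81, 243.
g_3(k) for k = 0…5: 1, 2, 4, 8, 16, 32.
First combine the last two factors: h(k) = Σ_j C(k,j)·g_2(j)·g_3(k−j) for k = 0…5: 1, 5, 25, 125, 625, 3125.
c_5 = Σ_k C(5,k)·g_1(k)·h(5−k) = 1·1·3125 + 5·2·625 + 10·4·125 + 10·8·25 + 5·16·5 + 1·32·1 = 3125 + 6250 + 5000 + 2000 + 400 + 32 = 16807.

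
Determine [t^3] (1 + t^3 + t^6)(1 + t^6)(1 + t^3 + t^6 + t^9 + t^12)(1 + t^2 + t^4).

(1 + t^3 + t^6) has coefficients 1,0,0,1 for degrees 0…3.
(1 + t^6) has coefficients 1,0,0,0 for degrees 0…3.
Multiplying by (1 + t^3 + t^6 + t^9 + t^12) gives running coefficients 1,0,0,1 for degrees 0…3.
Finally multiplying by (1 + t^2 + t^4), the product of all factors after the first has coefficients 1,0,1,1 for degrees 0…3.
[t^3] = 1·1 + 1·1 = 2.

2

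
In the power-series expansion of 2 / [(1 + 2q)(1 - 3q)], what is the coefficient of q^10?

71678

Partial fractions give a closed form: a_n = (4/5)·(-2)^n + (6/5)·3^n.
At n = 10: a_10 = 71678.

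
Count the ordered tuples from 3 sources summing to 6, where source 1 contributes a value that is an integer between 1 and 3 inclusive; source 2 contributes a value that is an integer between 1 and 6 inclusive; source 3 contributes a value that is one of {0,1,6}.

The generating function for the choices is (q + q² + q³)·(q + q² + q³ + q⁴ + q⁵ + q⁶)·(1 + q + q⁶); the count is [q⁶].
(q + q² + q³) has coefficients 0,1,1,1 for degrees 0…3.
(q + q² + q³ + q⁴ + q⁵ + q⁶) has coefficients 0,1,1,1,1,1,1 for degrees 0…6.
Finally multiplying by (1 + q + q⁶), the product of all factors after the first has coefficients 0,1,2,2,2,2,2 for degrees 0…6.
[q⁶] = 1·2 + 1·2 + 1·2 = 6.

6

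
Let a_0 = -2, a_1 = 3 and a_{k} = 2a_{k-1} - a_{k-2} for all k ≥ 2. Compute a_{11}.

53

The ordinary generating function has denominator 1 - 2z + z^2.
Iterating the recurrence: a_0,…,a_{11} = -2, 3, 8, 13, 18, 23, 28, 33, 38, 43, 48, 53.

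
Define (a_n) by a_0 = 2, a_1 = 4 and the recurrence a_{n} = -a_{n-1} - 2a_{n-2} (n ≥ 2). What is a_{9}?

-80

The ordinary generating function has denominator 1 + q + 2q^2.
Iterating the recurrence: a_0,…,a_{9} = 2, 4, -8, 0, 16, -16, -16, 48, -16, -80.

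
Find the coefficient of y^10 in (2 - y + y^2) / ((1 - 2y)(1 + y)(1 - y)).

Partial fractions give a closed form: a_n = (7/3)·2^n + (2/3)·(-1)^n + (-1)·1^n.
At n = 10: a_10 = 2389.

2389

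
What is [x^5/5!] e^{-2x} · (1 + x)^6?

-32

The EGF product rule gives c_5 = Σ_{k_1+k_2=5} C(5; k_1,k_2) · ∏ g_i(k_i), where e^{-2x} gives (-2)^k; (1+x)^6 gives the falling factorial (6)_k.
g_1(k) for k = 0…5: 1, -2, 4, -8, 16, -32.
g_2(k) for k = 0…5: 1, 6, 30, 120, 360, 720.
c_5 = Σ_k C(5,k)·g_1(k)·g_2(5−k) = 1·1·720 + 5·(-2)·360 + 10·4·120 + 10·(-8)·30 + 5·16·6 + 1·(-32)·1 = 720 − 3600 + 4800 − 2400 + 480 − 32 = -32.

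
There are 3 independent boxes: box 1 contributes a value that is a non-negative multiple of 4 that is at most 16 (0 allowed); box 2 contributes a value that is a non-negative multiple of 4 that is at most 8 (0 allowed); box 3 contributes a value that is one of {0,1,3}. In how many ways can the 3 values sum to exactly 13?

The generating function for the choices is (1 + x^4 + x^8 + x^12 + x^16)·(1 + x^4 + x^8)·(1 + x + x^3); the count is [x^13].
(1 + x^4 + x^8 + x^12 + x^16) has coefficients 1,0,0,0,1,0,0,0,1,0,0,0,1,0 for degrees 0…13.
(1 + x^4 + x^8) has coefficients 1,0,0,0,1,0,0,0,1,0,0,0,0,0 for degrees 0…13.
Finally multiplying by (1 + x + x^3), the product of all factors after the first has coefficients 1,1,0,1,1,1,0,1,1,1,0,1,0,0 for degrees 0…13.
[x^13] = 1·0 + 1·1 + 1·1 + 1·1 = 3.

3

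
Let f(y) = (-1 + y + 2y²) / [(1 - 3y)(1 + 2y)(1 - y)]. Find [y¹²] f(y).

Partial fractions give a closed form: a_n = (-2/5)·3^n + (-4/15)·(-2)^n + (-1/3)·1^n.
At n = 12: a_12 = -213669.

-213669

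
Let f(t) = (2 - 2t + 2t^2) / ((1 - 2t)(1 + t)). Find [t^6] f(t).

The denominator gives the recurrence a_n = a_(n−1) + 2a_(n−2) for n ≥ 3; the numerator fixes a_0 = 2, a_1 = 0, a_2 = 6.
Iterating: 2, 0, 6, 6, 18, 30, 66, so a_6 = 66.

66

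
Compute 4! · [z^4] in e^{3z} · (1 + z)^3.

801

The EGF product rule gives c_4 = Σ_{k_1+k_2=4} C(4; k_1,k_2) · ∏ g_i(k_i), where e^{3z} gives (3)^k; (1+z)^3 gives the falling factorial (3)_k.
g_1(k) for k = 0…4: 1, 3, 9, 27, 81.
g_2(k) for k = 0…4: 1, 3, 6, 6, 0.
c_4 = Σ_k C(4,k)·g_1(k)·g_2(4−k) = 4·3·6 + 6·9·6 + 4·27·3 + 1·81·1 = 72 + 324 + 324 + 81 = 801.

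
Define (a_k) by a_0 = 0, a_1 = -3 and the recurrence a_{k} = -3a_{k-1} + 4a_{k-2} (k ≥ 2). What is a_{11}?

-2516583

The ordinary generating function has denominator 1 + 3z - 4z^2.
Iterating the recurrence: a_0,…,a_{11} = 0, -3, 9, -39, 153, -615, 2457, -9831, 39321, -157287, 629145, -2516583.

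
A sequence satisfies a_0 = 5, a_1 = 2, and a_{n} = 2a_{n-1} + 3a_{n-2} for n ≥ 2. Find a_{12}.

The ordinary generating function has denominator 1 - 2y - 3y^2.
Iterating the recurrence: a_0,…,a_{12} = 5, 2, 19, 44, 145, 422, 1279, 3824, 11485, 34442, 103339, 310004, 930025.

930025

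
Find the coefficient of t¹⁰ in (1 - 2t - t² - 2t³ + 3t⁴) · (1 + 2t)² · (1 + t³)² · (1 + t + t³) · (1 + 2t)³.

-543

(1 - 2t - t² - 2t³ + 3t⁴) has coefficients 1,-2,-1,-2,3 for degrees 0…4.
(1 + 2t)² has coefficients 1,4,4,0,0,0,0,0,0,0,0 for degrees 0…10.
Multiplying by (1 + t³)² gives running coefficients 1,4,4,2,8,8,1,4,4,0,0 for degrees 0…10.
Multiplying by (1 + t + t³) gives running coefficients 1,5,8,7,14,20,11,13,16,5,4 for degrees 0…10.
Finally multiplying by (1 + 2t)³, the product of all factors after the first has coefficients 1,11,50,123,192,252,355,431,386,345,330 for degrees 0…10.
[t¹⁰] = 1·330 − 2·345 − 1·386 − 2·431 + 3·355 = -543.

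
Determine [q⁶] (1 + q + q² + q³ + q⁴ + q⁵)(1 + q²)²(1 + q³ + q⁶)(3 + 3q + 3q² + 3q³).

(1 + q + q² + q³ + q⁴ + q⁵) has coefficients 1,1,1,1,1,1 for degrees 0…5.
(1 + q²)² has coefficients 1,0,2,0,1,0,0 for degrees 0…6.
Multiplying by (1 + q³ + q⁶) gives running coefficients 1,0,2,1,1,2,1 for degrees 0…6.
Finally multiplying by (3 + 3q + 3q² + 3q³), the product of all factors after the first has coefficients 3,3,9,12,12,18,15 for degrees 0…6.
[q⁶] = 1·15 + 1·18 + 1·12 + 1·12 + 1·9 + 1·3 = 69.

69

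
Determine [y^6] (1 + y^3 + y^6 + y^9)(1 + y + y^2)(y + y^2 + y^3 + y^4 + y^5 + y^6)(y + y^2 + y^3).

(1 + y^3 + y^6 + y^9) has coefficients 1,0,0,1,0,0,1 for degrees 0…6.
(1 + y + y^2) has coefficients 1,1,1,0,0,0,0 for degrees 0…6.
Multiplying by (y + y^2 + y^3 + y^4 + y^5 + y^6) gives running coefficients 0,1,2,3,3,3,3 for degrees 0…6.
Finally multiplying by (y + y^2 + y^3), the product of all factors after the first has coefficients 0,0,1,3,6,8,9 for degrees 0…6.
[y^6] = 1·9 + 1·3 + 1·0 = 12.

12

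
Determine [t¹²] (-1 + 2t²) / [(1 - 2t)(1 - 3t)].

The denominator gives the recurrence a_n = 5a_(n−1) − 6a_(n−2) for n ≥ 3; the numerator fixes a_0 = -1, a_1 = -5, a_2 = -17.
Iterating: -1, -5, -17, -55, -173, -535, -1637, -4975, -15053, -45415, -136757, -411295, -1235933, so a_12 = -1235933.

-1235933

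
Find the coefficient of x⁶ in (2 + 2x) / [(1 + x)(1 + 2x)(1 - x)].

The denominator gives the recurrence a_n = −2a_(n−1) + a_(n−2) + 2a_(n−3) for n ≥ 3; the numerator fixes a_0 = 2, a_1 = -2, a_2 = 6.
Iterating: 2, -2, 6, -10, 22, -42, 86, so a_6 = 86.

86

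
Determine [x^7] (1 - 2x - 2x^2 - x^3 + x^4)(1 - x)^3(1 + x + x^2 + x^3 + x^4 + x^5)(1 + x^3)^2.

(1 - 2x - 2x^2 - x^3 + x^4) has coefficients 1,-2,-2,-1,1 for degrees 0…4.
(1 - x)^3 has coefficients 1,-3,3,-1,0,0,0,0 for degrees 0…7.
Multiplying by (1 + x + x^2 + x^3 + x^4 + x^5) gives running coefficients 1,-2,1,0,0,0,-1,2 for degrees 0…7.
Finally multiplying by (1 + x^3)^2, the product of all factors after the first has coefficients 1,-2,1,2,-4,2,0,0 for degrees 0…7.
[x^7] = 1·0 − 2·0 − 2·2 − 1·(-4) + 1·2 = 2.

2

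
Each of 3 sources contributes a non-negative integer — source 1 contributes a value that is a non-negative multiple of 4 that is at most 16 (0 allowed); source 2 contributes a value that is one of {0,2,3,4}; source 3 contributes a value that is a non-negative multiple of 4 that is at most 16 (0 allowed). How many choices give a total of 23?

4

The generating function for the choices is (1 + y⁴ + y⁸ + y¹² + y¹⁶)·(1 + y² + y³ + y⁴)·(1 + y⁴ + y⁸ + y¹² + y¹⁶); the count is [y²³].
(1 + y⁴ + y⁸ + y¹² + y¹⁶) has coefficients 1,0,0,0,1,0,0,0,1,0,0,0,1,0,0,0,1 for degrees 0…16.
(1 + y² + y³ + y⁴) has coefficients 1,0,1,1,1,0,0,0,0,0,0,0,0,0,0,0,0,0,0,0,0,0,0,0 for degrees 0…23.
Finally multiplying by (1 + y⁴ + y⁸ + y¹² + y¹⁶), the product of all factors after the first has coefficients 1,0,1,1,2,0,1,1,2,0,1,1,2,0,1,1,2,0,1,1,1,0,0,0 for degrees 0…23.
[y²³] = 1·0 + 1·1 + 1·1 + 1·1 + 1·1 = 4.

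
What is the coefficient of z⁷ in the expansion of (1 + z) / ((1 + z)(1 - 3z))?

2187

Partial fractions give a closed form: a_n = (1)·3^n.
At n = 7: a_7 = 2187.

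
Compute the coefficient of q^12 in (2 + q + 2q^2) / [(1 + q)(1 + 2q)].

16381

The denominator gives the recurrence a_n = −3a_(n−1) − 2a_(n−2) for n ≥ 3; the numerator fixes a_0 = 2, a_1 = -5, a_2 = 13.
Iterating: 2, -5, 13, -29, 61, -125, 253, -509, 1021, -2045, 4093, -8189, 16381, so a_12 = 16381.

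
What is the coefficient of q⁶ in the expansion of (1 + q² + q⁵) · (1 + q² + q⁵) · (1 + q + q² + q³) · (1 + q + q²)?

(1 + q² + q⁵) has coefficients 1,0,1,0,0,1 for degrees 0…5.
(1 + q² + q⁵) has coefficients 1,0,1,0,0,1,0 for degrees 0…6.
Multiplying by (1 + q + q² + q³) gives running coefficients 1,1,2,2,1,2,1 for degrees 0…6.
Finally multiplying by (1 + q + q²), the product of all factors after the first has coefficients 1,2,4,5,5,5,4 for degrees 0…6.
[q⁶] = 1·4 + 1·5 + 1·2 = 11.

11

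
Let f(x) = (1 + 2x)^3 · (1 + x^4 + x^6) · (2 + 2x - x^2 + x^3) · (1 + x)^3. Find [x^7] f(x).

(1 + 2x)^3 has coefficients 1,6,12,8 for degrees 0…3.
(1 + x^4 + x^6) has coefficients 1,0,0,0,1,0,1,0 for degrees 0…7.
Multiplying by (2 + 2x - x^2 + x^3) gives running coefficients 2,2,-1,1,2,2,1,3 for degrees 0…7.
Finally multiplying by (1 + x)^3, the product of all factors after the first has coefficients 2,8,11,6,4,10,14,14 for degrees 0…7.
[x^7] = 1·14 + 6·14 + 12·10 + 8·4 = 250.

250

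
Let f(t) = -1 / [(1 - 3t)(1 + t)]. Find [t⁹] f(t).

Partial fractions give a closed form: a_n = (-3/4)·3^n + (-1/4)·(-1)^n.
At n = 9: a_9 = -14762.

-14762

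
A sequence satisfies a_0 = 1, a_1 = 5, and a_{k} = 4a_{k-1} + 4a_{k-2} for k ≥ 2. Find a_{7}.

63040

The ordinary generating function has denominator 1 - 4y - 4y^2.
Iterating the recurrence: a_0,…,a_{7} = 1, 5, 24, 116, 560, 2704, 13056, 63040.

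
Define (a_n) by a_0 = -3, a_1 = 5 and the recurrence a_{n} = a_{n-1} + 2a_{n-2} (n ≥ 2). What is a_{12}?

The ordinary generating function has denominator 1 - t - 2t^2.
Iterating the recurrence: a_0,…,a_{12} = -3, 5, -1, 9, 7, 25, 39, 89, 167, 345, 679, 1369, 2727.

2727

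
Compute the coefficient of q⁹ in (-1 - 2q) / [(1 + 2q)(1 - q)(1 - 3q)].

-29524

Partial fractions give a closed form: a_n = (1/2)·1^n + (-3/2)·3^n.
At n = 9: a_9 = -29524.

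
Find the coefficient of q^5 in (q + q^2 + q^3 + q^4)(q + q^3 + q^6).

(q + q^2 + q^3 + q^4) has coefficients 0,1,1,1,1 for degrees 0…4.
(q + q^3 + q^6) has coefficients 0,1,0,1,0,0 for degrees 0…5.
[q^5] = 1·0 + 1·1 + 1·0 + 1·1 = 2.

2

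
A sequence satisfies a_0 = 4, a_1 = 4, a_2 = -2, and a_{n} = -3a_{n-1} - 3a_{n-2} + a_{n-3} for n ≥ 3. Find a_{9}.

364

The ordinary generating function has denominator 1 + 3t + 3t^2 - t^3.
Iterating the recurrence: a_0,…,a_{9} = 4, 4, -2, -2, 16, -44, 82, -98, 4, 364.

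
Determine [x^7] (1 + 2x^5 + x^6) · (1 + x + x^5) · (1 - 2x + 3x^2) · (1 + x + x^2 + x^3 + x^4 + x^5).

(1 + 2x^5 + x^6) has coefficients 1,0,0,0,0,2,1 for degrees 0…6.
(1 + x + x^5) has coefficients 1,1,0,0,0,1,0,0 for degrees 0…7.
Multiplying by (1 - 2x + 3x^2) gives running coefficients 1,-1,1,3,0,1,-2,3 for degrees 0…7.
Finally multiplying by (1 + x + x^2 + x^3 + x^4 + x^5), the product of all factors after the first has coefficients 1,0,1,4,4,5,2,6 for degrees 0…7.
[x^7] = 1·6 + 2·1 + 1·0 = 8.

8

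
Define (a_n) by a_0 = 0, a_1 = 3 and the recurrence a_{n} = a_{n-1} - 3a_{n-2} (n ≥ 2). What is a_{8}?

The ordinary generating function has denominator 1 - x + 3x^2.
Iterating the recurrence: a_0,…,a_{8} = 0, 3, 3, -6, -15, 3, 48, 39, -105.

-105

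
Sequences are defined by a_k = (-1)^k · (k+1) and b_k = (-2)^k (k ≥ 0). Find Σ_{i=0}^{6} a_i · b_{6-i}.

This is [x^6] in the product of the two ordinary generating functions.
Σ = 1·64 − 2·(-32) + 3·16 − 4·(-8) + 5·4 − 6·(-2) + 7·1 = 247.

247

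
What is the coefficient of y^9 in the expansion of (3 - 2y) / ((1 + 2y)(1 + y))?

The denominator gives the recurrence a_n = −3a_(n−1) − 2a_(n−2) for n ≥ 3; the numerator fixes a_0 = 3, a_1 = -11, a_2 = 27.
Iterating: 3, -11, 27, -59, 123, -251, 507, -1019, 2043, -4091, so a_9 = -4091.

-4091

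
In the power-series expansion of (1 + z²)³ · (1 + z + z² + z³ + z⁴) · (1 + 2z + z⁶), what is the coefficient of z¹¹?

8

(1 + z²)³ has coefficients 1,0,3,0,3,0,1 for degrees 0…6.
(1 + z + z² + z³ + z⁴) has coefficients 1,1,1,1,1,0,0,0,0,0,0,0 for degrees 0…11.
Finally multiplying by (1 + 2z + z⁶), the product of all factors after the first has coefficients 1,3,3,3,3,2,1,1,1,1,1,0 for degrees 0…11.
[z¹¹] = 1·0 + 3·1 + 3·1 + 1·2 = 8.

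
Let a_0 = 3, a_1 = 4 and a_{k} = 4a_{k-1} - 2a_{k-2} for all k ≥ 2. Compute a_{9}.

49984

The ordinary generating function has denominator 1 - 4y + 2y^2.
Iterating the recurrence: a_0,…,a_{9} = 3, 4, 10, 32, 108, 368, 1256, 4288, 14640, 49984.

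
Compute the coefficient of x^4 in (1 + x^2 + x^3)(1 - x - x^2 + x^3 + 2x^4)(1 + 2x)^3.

-2

(1 + x^2 + x^3) has coefficients 1,0,1,1 for degrees 0…3.
(1 - x - x^2 + x^3 + 2x^4) has coefficients 1,-1,-1,1,2 for degrees 0…4.
Finally multiplying by (1 + 2x)^3, the product of all factors after the first has coefficients 1,5,5,-9,-12 for degrees 0…4.
[x^4] = 1·(-12) + 1·5 + 1·5 = -2.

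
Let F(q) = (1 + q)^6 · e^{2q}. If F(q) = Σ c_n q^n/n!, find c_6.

58576

The EGF product rule gives c_6 = Σ_{k_1+k_2=6} C(6; k_1,k_2) · ∏ g_i(k_i), where (1+q)^6 gives the falling factorial (6)_k; e^{2q} gives (2)^k.
g_1(k) for k = 0…6: 1, 6, 30, 120, 360, 720, 720.
g_2(k) for k = 0…6: 1, 2, 4, 8, 16, 32, 64.
c_6 = Σ_k C(6,k)·g_1(k)·g_2(6−k) = 1·1·64 + 6·6·32 + 15·30·16 + 20·120·8 + 15·360·4 + 6·720·2 + 1·720·1 = 64 + 1152 + 7200 + 19200 + 21600 + 8640 + 720 = 58576.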